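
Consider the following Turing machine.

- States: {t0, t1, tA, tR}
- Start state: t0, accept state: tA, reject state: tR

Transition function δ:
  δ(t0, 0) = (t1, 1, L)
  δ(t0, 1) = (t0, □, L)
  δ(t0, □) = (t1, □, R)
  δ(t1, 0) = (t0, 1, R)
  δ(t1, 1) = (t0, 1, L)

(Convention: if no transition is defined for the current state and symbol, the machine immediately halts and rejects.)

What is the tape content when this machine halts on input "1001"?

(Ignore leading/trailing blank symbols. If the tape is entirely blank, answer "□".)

Execution trace:
Initial: [t0]1001
Step 1: δ(t0, 1) = (t0, □, L) → [t0]□□001
Step 2: δ(t0, □) = (t1, □, R) → □[t1]□001

No transition is defined for δ(t1, □). By convention the machine halts and rejects.

Final tape (ignoring leading/trailing blanks): 001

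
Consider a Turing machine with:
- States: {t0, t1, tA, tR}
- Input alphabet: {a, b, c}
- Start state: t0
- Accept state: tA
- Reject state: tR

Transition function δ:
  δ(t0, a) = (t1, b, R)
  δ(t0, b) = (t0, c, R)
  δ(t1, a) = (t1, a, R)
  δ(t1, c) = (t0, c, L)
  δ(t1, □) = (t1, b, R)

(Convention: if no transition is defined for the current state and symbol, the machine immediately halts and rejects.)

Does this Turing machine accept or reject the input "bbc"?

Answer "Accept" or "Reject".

Execution trace:
Initial: [t0]bbc
Step 1: δ(t0, b) = (t0, c, R) → c[t0]bc
Step 2: δ(t0, b) = (t0, c, R) → cc[t0]c

No transition is defined for δ(t0, c). By convention the machine halts and rejects.

Answer: Reject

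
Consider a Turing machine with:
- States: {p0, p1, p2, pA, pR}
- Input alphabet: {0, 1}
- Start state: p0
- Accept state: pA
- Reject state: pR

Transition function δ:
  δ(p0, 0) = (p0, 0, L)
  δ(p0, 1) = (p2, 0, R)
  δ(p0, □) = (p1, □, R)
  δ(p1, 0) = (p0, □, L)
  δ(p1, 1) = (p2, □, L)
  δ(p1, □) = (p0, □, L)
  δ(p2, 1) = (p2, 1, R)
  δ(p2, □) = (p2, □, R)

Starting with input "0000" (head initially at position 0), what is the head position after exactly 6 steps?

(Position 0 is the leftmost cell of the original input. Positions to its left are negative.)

Execution trace (head position shown):
Step 0: [p0]0000  (head at position 0)
Step 1: move left → [p0]□0000  (head at position -1)
Step 2: move right → □[p1]0000  (head at position 0)
Step 3: move left → [p0]□□000  (head at position -1)
Step 4: move right → □[p1]□000  (head at position 0)
Step 5: move left → [p0]□□000  (head at position -1)
Step 6: move right → □[p1]□000  (head at position 0)

After 6 steps, the head is at position 0.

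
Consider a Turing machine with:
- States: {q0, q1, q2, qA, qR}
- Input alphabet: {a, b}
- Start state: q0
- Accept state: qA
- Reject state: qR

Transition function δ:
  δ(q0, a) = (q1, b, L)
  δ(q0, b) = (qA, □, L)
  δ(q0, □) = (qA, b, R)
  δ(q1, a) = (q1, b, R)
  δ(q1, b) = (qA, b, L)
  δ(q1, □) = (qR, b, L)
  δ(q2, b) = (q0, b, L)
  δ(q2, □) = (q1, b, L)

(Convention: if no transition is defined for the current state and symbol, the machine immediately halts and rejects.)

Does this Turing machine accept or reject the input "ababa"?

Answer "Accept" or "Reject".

Execution trace:
Initial: [q0]ababa
Step 1: δ(q0, a) = (q1, b, L) → [q1]□bbaba
Step 2: δ(q1, □) = (qR, b, L) → [qR]□bbbaba

The machine reaches the reject state qR and halts.

Answer: Reject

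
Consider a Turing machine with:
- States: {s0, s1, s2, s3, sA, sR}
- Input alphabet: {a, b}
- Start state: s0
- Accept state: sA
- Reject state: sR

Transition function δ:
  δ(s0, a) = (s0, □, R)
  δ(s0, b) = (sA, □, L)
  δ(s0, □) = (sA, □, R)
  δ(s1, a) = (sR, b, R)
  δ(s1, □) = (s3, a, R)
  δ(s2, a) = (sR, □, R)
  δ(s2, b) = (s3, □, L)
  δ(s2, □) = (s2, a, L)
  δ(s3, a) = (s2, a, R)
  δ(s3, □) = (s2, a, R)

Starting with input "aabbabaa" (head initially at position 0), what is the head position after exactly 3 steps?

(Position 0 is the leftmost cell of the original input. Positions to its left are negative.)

Execution trace (head position shown):
Step 0: [s0]aabbabaa  (head at position 0)
Step 1: move right → □[s0]abbabaa  (head at position 1)
Step 2: move right → □□[s0]bbabaa  (head at position 2)
Step 3: move left → □[sA]□□babaa  (head at position 1)

After 3 steps, the head is at position 1.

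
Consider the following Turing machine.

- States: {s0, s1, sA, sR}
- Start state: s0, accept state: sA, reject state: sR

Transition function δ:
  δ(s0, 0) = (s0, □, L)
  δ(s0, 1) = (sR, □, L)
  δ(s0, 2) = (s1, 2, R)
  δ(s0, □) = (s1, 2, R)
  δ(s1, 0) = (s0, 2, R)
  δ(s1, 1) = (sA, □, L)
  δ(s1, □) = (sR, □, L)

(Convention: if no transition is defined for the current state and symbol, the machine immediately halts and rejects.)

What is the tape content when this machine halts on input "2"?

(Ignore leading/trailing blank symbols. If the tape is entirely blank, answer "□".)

Execution trace:
Initial: [s0]2
Step 1: δ(s0, 2) = (s1, 2, R) → 2[s1]□
Step 2: δ(s1, □) = (sR, □, L) → [sR]2□

The machine reaches the reject state sR and halts.

Final tape (ignoring leading/trailing blanks): 2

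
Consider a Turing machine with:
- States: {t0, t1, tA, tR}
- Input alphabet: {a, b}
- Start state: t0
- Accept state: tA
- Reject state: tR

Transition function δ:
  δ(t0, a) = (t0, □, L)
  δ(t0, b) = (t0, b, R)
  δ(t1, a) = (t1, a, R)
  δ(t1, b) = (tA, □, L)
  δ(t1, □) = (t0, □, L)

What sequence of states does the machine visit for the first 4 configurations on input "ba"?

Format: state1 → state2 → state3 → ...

Execution trace:
Initial: [t0]ba
Step 1: δ(t0, b) = (t0, b, R) → b[t0]a
Step 2: δ(t0, a) = (t0, □, L) → [t0]b□
Step 3: δ(t0, b) = (t0, b, R) → b[t0]□

No transition is defined for δ(t0, □). By convention the machine halts and rejects.

State sequence: t0 → t0 → t0 → t0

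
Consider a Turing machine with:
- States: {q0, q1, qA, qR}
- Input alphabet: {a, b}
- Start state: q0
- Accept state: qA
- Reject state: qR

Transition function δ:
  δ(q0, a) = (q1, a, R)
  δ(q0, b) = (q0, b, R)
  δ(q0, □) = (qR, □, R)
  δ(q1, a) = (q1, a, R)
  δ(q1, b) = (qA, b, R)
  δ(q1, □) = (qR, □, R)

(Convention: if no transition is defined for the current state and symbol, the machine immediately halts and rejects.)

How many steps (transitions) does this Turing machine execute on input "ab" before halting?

Execution trace:
Initial: [q0]ab
Step 1: δ(q0, a) = (q1, a, R) → a[q1]b
Step 2: δ(q1, b) = (qA, b, R) → ab[qA]□

The machine reaches the accept state qA and halts.

The machine executed 2 steps before halting.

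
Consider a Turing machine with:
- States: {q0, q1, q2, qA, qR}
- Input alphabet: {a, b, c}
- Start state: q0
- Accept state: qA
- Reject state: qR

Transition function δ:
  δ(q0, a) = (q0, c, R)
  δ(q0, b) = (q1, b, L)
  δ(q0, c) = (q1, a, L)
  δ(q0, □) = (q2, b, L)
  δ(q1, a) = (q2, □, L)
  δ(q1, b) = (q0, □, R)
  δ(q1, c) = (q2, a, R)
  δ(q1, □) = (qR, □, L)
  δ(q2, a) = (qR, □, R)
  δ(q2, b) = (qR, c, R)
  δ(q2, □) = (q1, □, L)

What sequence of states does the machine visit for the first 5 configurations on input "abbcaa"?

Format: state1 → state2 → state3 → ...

Execution trace:
Initial: [q0]abbcaa
Step 1: δ(q0, a) = (q0, c, R) → c[q0]bbcaa
Step 2: δ(q0, b) = (q1, b, L) → [q1]cbbcaa
Step 3: δ(q1, c) = (q2, a, R) → a[q2]bbcaa
Step 4: δ(q2, b) = (qR, c, R) → ac[qR]bcaa

The machine reaches the reject state qR and halts.

State sequence: q0 → q0 → q1 → q2 → qR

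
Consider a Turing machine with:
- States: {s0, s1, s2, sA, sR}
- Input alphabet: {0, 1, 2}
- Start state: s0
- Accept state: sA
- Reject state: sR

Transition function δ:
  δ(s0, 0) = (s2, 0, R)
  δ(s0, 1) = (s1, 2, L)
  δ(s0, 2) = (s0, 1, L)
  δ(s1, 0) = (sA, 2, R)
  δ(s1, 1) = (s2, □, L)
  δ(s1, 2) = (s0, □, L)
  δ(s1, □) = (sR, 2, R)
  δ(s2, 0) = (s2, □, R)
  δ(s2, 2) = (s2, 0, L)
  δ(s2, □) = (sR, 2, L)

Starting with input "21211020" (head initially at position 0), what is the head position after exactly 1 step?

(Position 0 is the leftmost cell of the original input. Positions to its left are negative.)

Execution trace (head position shown):
Step 0: [s0]21211020  (head at position 0)
Step 1: move left → [s0]□11211020  (head at position -1)

After 1 step, the head is at position -1.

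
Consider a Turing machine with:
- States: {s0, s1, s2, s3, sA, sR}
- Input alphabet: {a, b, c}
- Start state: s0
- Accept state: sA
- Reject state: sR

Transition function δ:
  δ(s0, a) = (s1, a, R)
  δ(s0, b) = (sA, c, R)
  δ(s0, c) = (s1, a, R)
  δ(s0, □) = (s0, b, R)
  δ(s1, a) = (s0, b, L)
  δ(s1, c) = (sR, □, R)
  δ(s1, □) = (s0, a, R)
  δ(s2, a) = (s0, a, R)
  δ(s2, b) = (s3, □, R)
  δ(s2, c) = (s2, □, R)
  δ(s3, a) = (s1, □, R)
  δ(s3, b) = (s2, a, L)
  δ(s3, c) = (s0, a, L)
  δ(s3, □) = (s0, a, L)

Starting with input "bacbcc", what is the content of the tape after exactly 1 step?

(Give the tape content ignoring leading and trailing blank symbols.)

Execution trace:
Initial: [s0]bacbcc
Step 1: δ(s0, b) = (sA, c, R) → c[sA]acbcc

The machine reaches the accept state sA and halts.

After 1 step, the tape (ignoring leading/trailing blanks) is: cacbcc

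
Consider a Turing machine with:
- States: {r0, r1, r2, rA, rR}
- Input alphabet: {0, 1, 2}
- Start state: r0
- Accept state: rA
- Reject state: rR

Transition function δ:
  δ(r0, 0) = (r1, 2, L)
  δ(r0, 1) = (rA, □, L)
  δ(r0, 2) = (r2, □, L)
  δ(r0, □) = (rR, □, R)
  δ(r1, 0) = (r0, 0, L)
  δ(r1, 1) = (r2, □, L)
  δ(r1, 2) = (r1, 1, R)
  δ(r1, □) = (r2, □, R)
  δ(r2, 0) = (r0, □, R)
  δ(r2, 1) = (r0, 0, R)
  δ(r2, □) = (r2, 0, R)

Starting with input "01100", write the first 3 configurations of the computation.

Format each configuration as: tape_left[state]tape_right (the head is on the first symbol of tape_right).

Transitions applied:
Step 1: δ(r0, 0) = (r1, 2, L)
Step 2: δ(r1, □) = (r2, □, R)

The first 3 configurations are:
[r0]01100 ⊢ [r1]□21100 ⊢ □[r2]21100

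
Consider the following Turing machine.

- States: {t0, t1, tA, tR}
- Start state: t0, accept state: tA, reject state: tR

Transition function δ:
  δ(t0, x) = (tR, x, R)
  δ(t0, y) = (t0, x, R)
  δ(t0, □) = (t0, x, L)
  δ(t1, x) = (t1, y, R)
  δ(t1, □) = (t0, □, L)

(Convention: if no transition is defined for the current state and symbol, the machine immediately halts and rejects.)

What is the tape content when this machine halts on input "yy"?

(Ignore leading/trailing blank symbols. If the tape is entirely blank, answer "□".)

Execution trace:
Initial: [t0]yy
Step 1: δ(t0, y) = (t0, x, R) → x[t0]y
Step 2: δ(t0, y) = (t0, x, R) → xx[t0]□
Step 3: δ(t0, □) = (t0, x, L) → x[t0]xx
Step 4: δ(t0, x) = (tR, x, R) → xx[tR]x

The machine reaches the reject state tR and halts.

Final tape (ignoring leading/trailing blanks): xxx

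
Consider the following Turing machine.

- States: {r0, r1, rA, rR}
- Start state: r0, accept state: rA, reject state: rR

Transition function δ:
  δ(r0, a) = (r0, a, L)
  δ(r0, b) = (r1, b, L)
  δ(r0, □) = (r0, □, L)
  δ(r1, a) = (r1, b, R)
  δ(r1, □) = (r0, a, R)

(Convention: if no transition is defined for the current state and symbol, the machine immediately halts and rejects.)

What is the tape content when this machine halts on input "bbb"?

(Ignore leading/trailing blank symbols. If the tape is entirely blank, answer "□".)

Execution trace:
Initial: [r0]bbb
Step 1: δ(r0, b) = (r1, b, L) → [r1]□bbb
Step 2: δ(r1, □) = (r0, a, R) → a[r0]bbb
Step 3: δ(r0, b) = (r1, b, L) → [r1]abbb
Step 4: δ(r1, a) = (r1, b, R) → b[r1]bbb

No transition is defined for δ(r1, b). By convention the machine halts and rejects.

Final tape (ignoring leading/trailing blanks): bbbb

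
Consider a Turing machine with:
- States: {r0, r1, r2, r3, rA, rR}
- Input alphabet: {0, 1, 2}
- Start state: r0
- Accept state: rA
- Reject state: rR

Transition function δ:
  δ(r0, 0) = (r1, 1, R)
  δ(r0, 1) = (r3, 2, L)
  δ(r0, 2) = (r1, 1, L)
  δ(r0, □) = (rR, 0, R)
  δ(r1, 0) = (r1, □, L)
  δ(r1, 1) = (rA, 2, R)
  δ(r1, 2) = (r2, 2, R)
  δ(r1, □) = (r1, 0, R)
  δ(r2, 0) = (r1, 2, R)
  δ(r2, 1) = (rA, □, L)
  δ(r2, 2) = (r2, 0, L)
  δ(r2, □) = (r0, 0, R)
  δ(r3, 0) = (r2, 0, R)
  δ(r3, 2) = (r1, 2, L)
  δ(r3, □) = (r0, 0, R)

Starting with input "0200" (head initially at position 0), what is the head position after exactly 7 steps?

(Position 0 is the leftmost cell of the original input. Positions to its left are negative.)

Execution trace (head position shown):
Step 0: [r0]0200  (head at position 0)
Step 1: move right → 1[r1]200  (head at position 1)
Step 2: move right → 12[r2]00  (head at position 2)
Step 3: move right → 122[r1]0  (head at position 3)
Step 4: move left → 12[r1]2□  (head at position 2)
Step 5: move right → 122[r2]□  (head at position 3)
Step 6: move right → 1220[r0]□  (head at position 4)
Step 7: move right → 12200[rR]□  (head at position 5)

After 7 steps, the head is at position 5.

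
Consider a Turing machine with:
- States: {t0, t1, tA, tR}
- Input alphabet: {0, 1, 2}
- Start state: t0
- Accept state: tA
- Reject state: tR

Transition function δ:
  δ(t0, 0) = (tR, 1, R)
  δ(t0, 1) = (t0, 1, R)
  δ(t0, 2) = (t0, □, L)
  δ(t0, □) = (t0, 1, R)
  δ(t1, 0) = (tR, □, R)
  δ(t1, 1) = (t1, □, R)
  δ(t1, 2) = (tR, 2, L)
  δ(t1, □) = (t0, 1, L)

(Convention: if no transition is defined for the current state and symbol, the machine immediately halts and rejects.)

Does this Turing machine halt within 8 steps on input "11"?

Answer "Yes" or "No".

Execution trace:
Initial: [t0]11
Step 1: δ(t0, 1) = (t0, 1, R) → 1[t0]1
Step 2: δ(t0, 1) = (t0, 1, R) → 11[t0]□
Step 3: δ(t0, □) = (t0, 1, R) → 111[t0]□
Step 4: δ(t0, □) = (t0, 1, R) → 1111[t0]□
Step 5: δ(t0, □) = (t0, 1, R) → 11111[t0]□
Step 6: δ(t0, □) = (t0, 1, R) → 111111[t0]□
Step 7: δ(t0, □) = (t0, 1, R) → 1111111[t0]□
Step 8: δ(t0, □) = (t0, 1, R) → 11111111[t0]□

The machine has not reached a halting state after 8 steps.
The machine did not halt within the 8-step bound.

Answer: No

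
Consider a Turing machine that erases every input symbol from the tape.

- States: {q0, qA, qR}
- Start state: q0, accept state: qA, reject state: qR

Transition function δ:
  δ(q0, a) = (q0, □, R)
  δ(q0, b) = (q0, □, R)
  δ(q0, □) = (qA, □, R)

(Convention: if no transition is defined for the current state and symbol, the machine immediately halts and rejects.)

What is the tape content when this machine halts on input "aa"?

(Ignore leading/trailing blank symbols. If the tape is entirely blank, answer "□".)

Execution trace:
Initial: [q0]aa
Step 1: δ(q0, a) = (q0, □, R) → □[q0]a
Step 2: δ(q0, a) = (q0, □, R) → □□[q0]□
Step 3: δ(q0, □) = (qA, □, R) → □□□[qA]□

The machine reaches the accept state qA and halts.

Final tape (ignoring leading/trailing blanks): □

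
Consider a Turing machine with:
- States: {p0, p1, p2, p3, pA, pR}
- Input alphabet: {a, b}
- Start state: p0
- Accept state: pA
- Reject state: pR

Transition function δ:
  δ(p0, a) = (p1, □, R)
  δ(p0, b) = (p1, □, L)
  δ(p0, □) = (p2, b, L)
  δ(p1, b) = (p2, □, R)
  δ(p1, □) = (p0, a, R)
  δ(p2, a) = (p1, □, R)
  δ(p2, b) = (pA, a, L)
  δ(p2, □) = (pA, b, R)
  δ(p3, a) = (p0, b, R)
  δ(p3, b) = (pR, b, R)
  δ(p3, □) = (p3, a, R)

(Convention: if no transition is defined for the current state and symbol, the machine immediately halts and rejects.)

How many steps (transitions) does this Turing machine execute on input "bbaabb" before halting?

Execution trace:
Initial: [p0]bbaabb
Step 1: δ(p0, b) = (p1, □, L) → [p1]□□baabb
Step 2: δ(p1, □) = (p0, a, R) → a[p0]□baabb
Step 3: δ(p0, □) = (p2, b, L) → [p2]abbaabb
Step 4: δ(p2, a) = (p1, □, R) → □[p1]bbaabb
Step 5: δ(p1, b) = (p2, □, R) → □□[p2]baabb
Step 6: δ(p2, b) = (pA, a, L) → □[pA]□aaabb

The machine reaches the accept state pA and halts.

The machine executed 6 steps before halting.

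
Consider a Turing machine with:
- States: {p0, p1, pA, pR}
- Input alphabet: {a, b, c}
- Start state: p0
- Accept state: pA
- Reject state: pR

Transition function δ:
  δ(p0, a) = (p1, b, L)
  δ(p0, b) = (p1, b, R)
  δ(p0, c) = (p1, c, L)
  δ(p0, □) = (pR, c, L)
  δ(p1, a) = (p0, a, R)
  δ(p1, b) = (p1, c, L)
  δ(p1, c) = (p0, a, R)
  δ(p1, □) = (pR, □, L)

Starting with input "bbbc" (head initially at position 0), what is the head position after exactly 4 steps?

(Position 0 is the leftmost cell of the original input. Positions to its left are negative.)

Execution trace (head position shown):
Step 0: [p0]bbbc  (head at position 0)
Step 1: move right → b[p1]bbc  (head at position 1)
Step 2: move left → [p1]bcbc  (head at position 0)
Step 3: move left → [p1]□ccbc  (head at position -1)
Step 4: move left → [pR]□□ccbc  (head at position -2)

After 4 steps, the head is at position -2.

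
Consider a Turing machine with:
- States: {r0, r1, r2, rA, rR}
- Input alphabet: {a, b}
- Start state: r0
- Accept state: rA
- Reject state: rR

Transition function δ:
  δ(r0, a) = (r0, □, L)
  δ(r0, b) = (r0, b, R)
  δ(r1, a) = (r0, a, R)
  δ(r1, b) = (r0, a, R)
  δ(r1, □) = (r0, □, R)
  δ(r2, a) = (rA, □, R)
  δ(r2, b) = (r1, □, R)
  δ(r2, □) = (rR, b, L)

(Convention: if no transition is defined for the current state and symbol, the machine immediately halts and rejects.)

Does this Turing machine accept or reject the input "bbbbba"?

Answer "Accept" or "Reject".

Execution trace:
Initial: [r0]bbbbba
Step 1: δ(r0, b) = (r0, b, R) → b[r0]bbbba
Step 2: δ(r0, b) = (r0, b, R) → bb[r0]bbba
Step 3: δ(r0, b) = (r0, b, R) → bbb[r0]bba
Step 4: δ(r0, b) = (r0, b, R) → bbbb[r0]ba
Step 5: δ(r0, b) = (r0, b, R) → bbbbb[r0]a
Step 6: δ(r0, a) = (r0, □, L) → bbbb[r0]b□
Step 7: δ(r0, b) = (r0, b, R) → bbbbb[r0]□

No transition is defined for δ(r0, □). By convention the machine halts and rejects.

Answer: Reject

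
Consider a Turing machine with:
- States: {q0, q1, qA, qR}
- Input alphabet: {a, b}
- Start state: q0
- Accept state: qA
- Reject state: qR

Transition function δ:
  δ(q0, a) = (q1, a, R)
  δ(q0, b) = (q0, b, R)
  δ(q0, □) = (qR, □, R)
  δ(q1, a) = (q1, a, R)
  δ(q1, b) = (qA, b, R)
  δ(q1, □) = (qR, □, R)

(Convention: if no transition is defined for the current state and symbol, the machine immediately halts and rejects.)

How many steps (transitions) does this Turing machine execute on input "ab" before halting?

Execution trace:
Initial: [q0]ab
Step 1: δ(q0, a) = (q1, a, R) → a[q1]b
Step 2: δ(q1, b) = (qA, b, R) → ab[qA]□

The machine reaches the accept state qA and halts.

The machine executed 2 steps before halting.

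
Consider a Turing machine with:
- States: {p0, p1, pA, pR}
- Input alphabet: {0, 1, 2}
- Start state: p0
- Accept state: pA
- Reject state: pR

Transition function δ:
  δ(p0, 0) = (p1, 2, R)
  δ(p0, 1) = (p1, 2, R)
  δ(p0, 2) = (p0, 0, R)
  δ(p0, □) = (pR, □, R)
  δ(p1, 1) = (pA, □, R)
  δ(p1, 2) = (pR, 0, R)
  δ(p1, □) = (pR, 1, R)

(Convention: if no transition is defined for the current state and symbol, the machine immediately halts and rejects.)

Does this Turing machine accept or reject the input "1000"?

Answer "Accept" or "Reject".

Execution trace:
Initial: [p0]1000
Step 1: δ(p0, 1) = (p1, 2, R) → 2[p1]000

No transition is defined for δ(p1, 0). By convention the machine halts and rejects.

Answer: Reject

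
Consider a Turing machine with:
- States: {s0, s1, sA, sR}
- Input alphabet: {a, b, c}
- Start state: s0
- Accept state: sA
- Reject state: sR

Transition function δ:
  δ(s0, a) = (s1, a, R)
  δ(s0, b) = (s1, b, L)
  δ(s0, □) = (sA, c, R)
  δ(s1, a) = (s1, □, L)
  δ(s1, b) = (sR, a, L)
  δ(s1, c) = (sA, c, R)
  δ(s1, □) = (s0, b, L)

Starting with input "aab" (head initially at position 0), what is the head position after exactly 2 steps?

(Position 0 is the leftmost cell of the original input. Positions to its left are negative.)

Execution trace (head position shown):
Step 0: [s0]aab  (head at position 0)
Step 1: move right → a[s1]ab  (head at position 1)
Step 2: move left → [s1]a□b  (head at position 0)

After 2 steps, the head is at position 0.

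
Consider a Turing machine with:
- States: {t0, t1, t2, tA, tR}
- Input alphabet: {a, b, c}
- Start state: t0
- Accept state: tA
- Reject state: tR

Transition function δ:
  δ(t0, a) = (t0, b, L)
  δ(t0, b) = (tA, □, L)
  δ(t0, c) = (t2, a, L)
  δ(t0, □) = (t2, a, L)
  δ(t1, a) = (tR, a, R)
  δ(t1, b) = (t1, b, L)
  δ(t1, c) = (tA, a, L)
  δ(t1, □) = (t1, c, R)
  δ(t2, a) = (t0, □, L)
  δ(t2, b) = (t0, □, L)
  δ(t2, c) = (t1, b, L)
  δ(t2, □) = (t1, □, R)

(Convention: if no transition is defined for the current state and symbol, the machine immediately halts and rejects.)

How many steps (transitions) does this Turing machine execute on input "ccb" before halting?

Execution trace:
Initial: [t0]ccb
Step 1: δ(t0, c) = (t2, a, L) → [t2]□acb
Step 2: δ(t2, □) = (t1, □, R) → □[t1]acb
Step 3: δ(t1, a) = (tR, a, R) → □a[tR]cb

The machine reaches the reject state tR and halts.

The machine executed 3 steps before halting.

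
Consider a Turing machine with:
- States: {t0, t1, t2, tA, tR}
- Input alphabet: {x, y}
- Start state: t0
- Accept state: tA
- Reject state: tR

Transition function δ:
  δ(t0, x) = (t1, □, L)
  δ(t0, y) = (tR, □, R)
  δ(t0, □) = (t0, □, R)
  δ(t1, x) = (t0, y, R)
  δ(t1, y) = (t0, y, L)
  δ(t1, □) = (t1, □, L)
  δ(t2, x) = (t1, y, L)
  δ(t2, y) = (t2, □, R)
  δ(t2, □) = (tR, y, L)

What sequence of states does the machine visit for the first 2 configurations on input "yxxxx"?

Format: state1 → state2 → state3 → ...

Execution trace:
Initial: [t0]yxxxx
Step 1: δ(t0, y) = (tR, □, R) → □[tR]xxxx

The machine reaches the reject state tR and halts.

State sequence: t0 → tR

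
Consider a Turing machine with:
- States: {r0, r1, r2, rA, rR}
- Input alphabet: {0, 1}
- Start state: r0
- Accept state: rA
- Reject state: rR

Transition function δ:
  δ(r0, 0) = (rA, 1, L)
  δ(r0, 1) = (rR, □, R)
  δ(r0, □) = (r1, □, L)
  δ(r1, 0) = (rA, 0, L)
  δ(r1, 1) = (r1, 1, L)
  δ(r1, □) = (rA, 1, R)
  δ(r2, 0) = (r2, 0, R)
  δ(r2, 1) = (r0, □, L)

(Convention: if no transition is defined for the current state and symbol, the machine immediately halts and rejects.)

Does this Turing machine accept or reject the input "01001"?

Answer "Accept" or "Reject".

Execution trace:
Initial: [r0]01001
Step 1: δ(r0, 0) = (rA, 1, L) → [rA]□11001

The machine reaches the accept state rA and halts.

Answer: Accept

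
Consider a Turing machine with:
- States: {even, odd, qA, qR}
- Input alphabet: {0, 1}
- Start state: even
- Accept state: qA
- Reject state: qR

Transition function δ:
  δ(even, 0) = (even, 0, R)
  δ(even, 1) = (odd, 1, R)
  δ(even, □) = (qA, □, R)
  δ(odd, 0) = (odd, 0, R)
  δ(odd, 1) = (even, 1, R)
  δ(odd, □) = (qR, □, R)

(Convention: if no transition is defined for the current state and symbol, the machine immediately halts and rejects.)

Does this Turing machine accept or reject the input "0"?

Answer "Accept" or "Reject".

Execution trace:
Initial: [even]0
Step 1: δ(even, 0) = (even, 0, R) → 0[even]□
Step 2: δ(even, □) = (qA, □, R) → 0□[qA]□

The machine reaches the accept state qA and halts.

Answer: Accept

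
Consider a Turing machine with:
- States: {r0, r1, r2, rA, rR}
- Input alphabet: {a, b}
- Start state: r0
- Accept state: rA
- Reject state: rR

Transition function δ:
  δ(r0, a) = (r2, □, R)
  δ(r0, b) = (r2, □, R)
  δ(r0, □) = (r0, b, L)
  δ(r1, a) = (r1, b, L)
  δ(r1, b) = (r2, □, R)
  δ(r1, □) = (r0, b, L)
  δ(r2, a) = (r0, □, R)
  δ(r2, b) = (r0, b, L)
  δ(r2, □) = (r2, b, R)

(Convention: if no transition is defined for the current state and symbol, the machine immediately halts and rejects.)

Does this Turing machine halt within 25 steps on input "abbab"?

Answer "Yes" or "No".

Execution trace:
Initial: [r0]abbab
Step 1: δ(r0, a) = (r2, □, R) → □[r2]bbab
Step 2: δ(r2, b) = (r0, b, L) → [r0]□bbab
Step 3: δ(r0, □) = (r0, b, L) → [r0]□bbbab
Step 4: δ(r0, □) = (r0, b, L) → [r0]□bbbbab
Step 5: δ(r0, □) = (r0, b, L) → [r0]□bbbbbab
Step 6: δ(r0, □) = (r0, b, L) → [r0]□bbbbbbab
Step 7: δ(r0, □) = (r0, b, L) → [r0]□bbbbbbbab
Step 8: δ(r0, □) = (r0, b, L) → [r0]□bbbbbbbbab
Step 9: δ(r0, □) = (r0, b, L) → [r0]□bbbbbbbbbab
Step 10: δ(r0, □) = (r0, b, L) → [r0]□bbbbbbbbbbab
Step 11: δ(r0, □) = (r0, b, L) → [r0]□bbbbbbbbbbbab
Step 12: δ(r0, □) = (r0, b, L) → [r0]□bbbbbbbbbbbbab
Step 13: δ(r0, □) = (r0, b, L) → [r0]□bbbbbbbbbbbbbab
Step 14: δ(r0, □) = (r0, b, L) → [r0]□bbbbbbbbbbbbbbab
Step 15: δ(r0, □) = (r0, b, L) → [r0]□bbbbbbbbbbbbbbbab
Step 16: δ(r0, □) = (r0, b, L) → [r0]□bbbbbbbbbbbbbbbbab
Step 17: δ(r0, □) = (r0, b, L) → [r0]□bbbbbbbbbbbbbbbbbab
Step 18: δ(r0, □) = (r0, b, L) → [r0]□bbbbbbbbbbbbbbbbbbab
Step 19: δ(r0, □) = (r0, b, L) → [r0]□bbbbbbbbbbbbbbbbbbbab
Step 20: δ(r0, □) = (r0, b, L) → [r0]□bbbbbbbbbbbbbbbbbbbbab
Step 21: δ(r0, □) = (r0, b, L) → [r0]□bbbbbbbbbbbbbbbbbbbbbab
Step 22: δ(r0, □) = (r0, b, L) → [r0]□bbbbbbbbbbbbbbbbbbbbbbab
Step 23: δ(r0, □) = (r0, b, L) → [r0]□bbbbbbbbbbbbbbbbbbbbbbbab
Step 24: δ(r0, □) = (r0, b, L) → [r0]□bbbbbbbbbbbbbbbbbbbbbbbbab
Step 25: δ(r0, □) = (r0, b, L) → [r0]□bbbbbbbbbbbbbbbbbbbbbbbbbab

The machine has not reached a halting state after 25 steps.
The machine did not halt within the 25-step bound.

Answer: No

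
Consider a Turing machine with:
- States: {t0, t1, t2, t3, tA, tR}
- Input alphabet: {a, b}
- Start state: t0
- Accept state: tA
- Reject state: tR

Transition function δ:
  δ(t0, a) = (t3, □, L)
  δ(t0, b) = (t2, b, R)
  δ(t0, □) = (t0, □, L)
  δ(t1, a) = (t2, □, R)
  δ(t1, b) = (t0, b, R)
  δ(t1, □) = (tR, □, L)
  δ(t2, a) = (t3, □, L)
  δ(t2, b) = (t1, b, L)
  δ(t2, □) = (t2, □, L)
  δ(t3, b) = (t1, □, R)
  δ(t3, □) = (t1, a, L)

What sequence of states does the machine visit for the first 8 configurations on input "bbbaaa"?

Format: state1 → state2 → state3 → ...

Execution trace:
Initial: [t0]bbbaaa
Step 1: δ(t0, b) = (t2, b, R) → b[t2]bbaaa
Step 2: δ(t2, b) = (t1, b, L) → [t1]bbbaaa
Step 3: δ(t1, b) = (t0, b, R) → b[t0]bbaaa
Step 4: δ(t0, b) = (t2, b, R) → bb[t2]baaa
Step 5: δ(t2, b) = (t1, b, L) → b[t1]bbaaa
Step 6: δ(t1, b) = (t0, b, R) → bb[t0]baaa
Step 7: δ(t0, b) = (t2, b, R) → bbb[t2]aaa

State sequence: t0 → t2 → t1 → t0 → t2 → t1 → t0 → t2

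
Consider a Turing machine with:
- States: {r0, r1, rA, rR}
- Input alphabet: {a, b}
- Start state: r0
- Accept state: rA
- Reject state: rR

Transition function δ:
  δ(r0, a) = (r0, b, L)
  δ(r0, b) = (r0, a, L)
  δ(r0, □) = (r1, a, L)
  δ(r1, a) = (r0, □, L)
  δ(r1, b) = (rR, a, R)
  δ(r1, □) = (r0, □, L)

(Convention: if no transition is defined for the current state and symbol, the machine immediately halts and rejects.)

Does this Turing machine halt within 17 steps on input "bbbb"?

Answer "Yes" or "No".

Execution trace:
Initial: [r0]bbbb
Step 1: δ(r0, b) = (r0, a, L) → [r0]□abbb
Step 2: δ(r0, □) = (r1, a, L) → [r1]□aabbb
Step 3: δ(r1, □) = (r0, □, L) → [r0]□□aabbb
Step 4: δ(r0, □) = (r1, a, L) → [r1]□a□aabbb
Step 5: δ(r1, □) = (r0, □, L) → [r0]□□a□aabbb
Step 6: δ(r0, □) = (r1, a, L) → [r1]□a□a□aabbb
Step 7: δ(r1, □) = (r0, □, L) → [r0]□□a□a□aabbb
Step 8: δ(r0, □) = (r1, a, L) → [r1]□a□a□a□aabbb
Step 9: δ(r1, □) = (r0, □, L) → [r0]□□a□a□a□aabbb
Step 10: δ(r0, □) = (r1, a, L) → [r1]□a□a□a□a□aabbb
Step 11: δ(r1, □) = (r0, □, L) → [r0]□□a□a□a□a□aabbb
Step 12: δ(r0, □) = (r1, a, L) → [r1]□a□a□a□a□a□aabbb
Step 13: δ(r1, □) = (r0, □, L) → [r0]□□a□a□a□a□a□aabbb
Step 14: δ(r0, □) = (r1, a, L) → [r1]□a□a□a□a□a□a□aabbb
Step 15: δ(r1, □) = (r0, □, L) → [r0]□□a□a□a□a□a□a□aabbb
Step 16: δ(r0, □) = (r1, a, L) → [r1]□a□a□a□a□a□a□a□aabbb
Step 17: δ(r1, □) = (r0, □, L) → [r0]□□a□a□a□a□a□a□a□aabbb

The machine has not reached a halting state after 17 steps.
The machine did not halt within the 17-step bound.

Answer: No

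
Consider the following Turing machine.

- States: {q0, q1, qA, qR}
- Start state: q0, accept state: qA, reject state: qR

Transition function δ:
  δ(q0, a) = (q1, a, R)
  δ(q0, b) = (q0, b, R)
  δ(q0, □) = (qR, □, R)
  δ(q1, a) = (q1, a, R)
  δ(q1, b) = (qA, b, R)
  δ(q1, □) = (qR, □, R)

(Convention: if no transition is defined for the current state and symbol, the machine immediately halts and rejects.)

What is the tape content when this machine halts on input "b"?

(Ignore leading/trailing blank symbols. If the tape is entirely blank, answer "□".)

Execution trace:
Initial: [q0]b
Step 1: δ(q0, b) = (q0, b, R) → b[q0]□
Step 2: δ(q0, □) = (qR, □, R) → b□[qR]□

The machine reaches the reject state qR and halts.

Final tape (ignoring leading/trailing blanks): b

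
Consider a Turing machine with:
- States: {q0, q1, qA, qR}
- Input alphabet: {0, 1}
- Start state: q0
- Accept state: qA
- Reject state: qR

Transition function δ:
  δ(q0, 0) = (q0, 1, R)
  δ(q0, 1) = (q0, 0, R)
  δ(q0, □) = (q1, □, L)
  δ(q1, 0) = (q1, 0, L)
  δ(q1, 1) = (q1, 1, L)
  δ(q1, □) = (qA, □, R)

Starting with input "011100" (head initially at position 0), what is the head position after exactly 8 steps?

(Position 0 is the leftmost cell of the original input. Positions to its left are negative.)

Execution trace (head position shown):
Step 0: [q0]011100  (head at position 0)
Step 1: move right → 1[q0]11100  (head at position 1)
Step 2: move right → 10[q0]1100  (head at position 2)
Step 3: move right → 100[q0]100  (head at position 3)
Step 4: move right → 1000[q0]00  (head at position 4)
Step 5: move right → 10001[q0]0  (head at position 5)
Step 6: move right → 100011[q0]□  (head at position 6)
Step 7: move left → 10001[q1]1□  (head at position 5)
Step 8: move left → 1000[q1]11□  (head at position 4)

After 8 steps, the head is at position 4.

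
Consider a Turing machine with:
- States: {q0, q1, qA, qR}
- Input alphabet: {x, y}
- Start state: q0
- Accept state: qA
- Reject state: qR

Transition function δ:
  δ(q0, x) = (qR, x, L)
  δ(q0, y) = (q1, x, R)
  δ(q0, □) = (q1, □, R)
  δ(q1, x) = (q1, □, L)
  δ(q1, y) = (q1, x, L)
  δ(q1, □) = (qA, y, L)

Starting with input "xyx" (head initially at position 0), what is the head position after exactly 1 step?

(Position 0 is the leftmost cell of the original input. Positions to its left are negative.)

Execution trace (head position shown):
Step 0: [q0]xyx  (head at position 0)
Step 1: move left → [qR]□xyx  (head at position -1)

After 1 step, the head is at position -1.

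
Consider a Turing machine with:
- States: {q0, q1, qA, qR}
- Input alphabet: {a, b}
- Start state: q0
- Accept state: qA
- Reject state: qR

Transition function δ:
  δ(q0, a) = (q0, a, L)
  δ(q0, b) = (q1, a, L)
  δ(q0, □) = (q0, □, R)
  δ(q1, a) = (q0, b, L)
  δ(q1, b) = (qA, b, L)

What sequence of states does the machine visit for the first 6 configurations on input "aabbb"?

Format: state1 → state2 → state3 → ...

Execution trace:
Initial: [q0]aabbb
Step 1: δ(q0, a) = (q0, a, L) → [q0]□aabbb
Step 2: δ(q0, □) = (q0, □, R) → □[q0]aabbb
Step 3: δ(q0, a) = (q0, a, L) → [q0]□aabbb
Step 4: δ(q0, □) = (q0, □, R) → □[q0]aabbb
Step 5: δ(q0, a) = (q0, a, L) → [q0]□aabbb

State sequence: q0 → q0 → q0 → q0 → q0 → q0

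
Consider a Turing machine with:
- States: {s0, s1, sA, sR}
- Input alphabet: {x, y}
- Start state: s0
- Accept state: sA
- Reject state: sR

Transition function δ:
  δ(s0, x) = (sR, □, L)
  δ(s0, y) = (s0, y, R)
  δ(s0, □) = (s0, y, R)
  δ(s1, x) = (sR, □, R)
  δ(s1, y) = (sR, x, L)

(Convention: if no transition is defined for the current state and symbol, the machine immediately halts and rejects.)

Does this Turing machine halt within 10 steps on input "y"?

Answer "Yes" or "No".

Execution trace:
Initial: [s0]y
Step 1: δ(s0, y) = (s0, y, R) → y[s0]□
Step 2: δ(s0, □) = (s0, y, R) → yy[s0]□
Step 3: δ(s0, □) = (s0, y, R) → yyy[s0]□
Step 4: δ(s0, □) = (s0, y, R) → yyyy[s0]□
Step 5: δ(s0, □) = (s0, y, R) → yyyyy[s0]□
Step 6: δ(s0, □) = (s0, y, R) → yyyyyy[s0]□
Step 7: δ(s0, □) = (s0, y, R) → yyyyyyy[s0]□
Step 8: δ(s0, □) = (s0, y, R) → yyyyyyyy[s0]□
Step 9: δ(s0, □) = (s0, y, R) → yyyyyyyyy[s0]□
Step 10: δ(s0, □) = (s0, y, R) → yyyyyyyyyy[s0]□

The machine has not reached a halting state after 10 steps.
The machine did not halt within the 10-step bound.

Answer: No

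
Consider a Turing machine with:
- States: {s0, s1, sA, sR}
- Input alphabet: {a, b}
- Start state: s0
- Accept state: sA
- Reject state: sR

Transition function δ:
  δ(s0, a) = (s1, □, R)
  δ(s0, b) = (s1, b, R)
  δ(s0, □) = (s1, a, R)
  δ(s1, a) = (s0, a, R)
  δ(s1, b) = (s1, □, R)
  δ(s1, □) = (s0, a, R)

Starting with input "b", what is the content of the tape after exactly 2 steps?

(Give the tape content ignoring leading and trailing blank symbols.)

Execution trace:
Initial: [s0]b
Step 1: δ(s0, b) = (s1, b, R) → b[s1]□
Step 2: δ(s1, □) = (s0, a, R) → ba[s0]□

After 2 steps, the tape (ignoring leading/trailing blanks) is: ba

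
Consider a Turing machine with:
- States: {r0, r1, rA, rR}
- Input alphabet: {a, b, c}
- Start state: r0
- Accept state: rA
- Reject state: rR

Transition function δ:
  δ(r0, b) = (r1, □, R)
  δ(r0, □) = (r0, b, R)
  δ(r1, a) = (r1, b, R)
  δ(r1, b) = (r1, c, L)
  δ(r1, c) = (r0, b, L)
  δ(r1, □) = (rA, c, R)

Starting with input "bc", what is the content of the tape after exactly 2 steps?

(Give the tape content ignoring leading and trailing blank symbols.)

Execution trace:
Initial: [r0]bc
Step 1: δ(r0, b) = (r1, □, R) → □[r1]c
Step 2: δ(r1, c) = (r0, b, L) → [r0]□b

After 2 steps, the tape (ignoring leading/trailing blanks) is: b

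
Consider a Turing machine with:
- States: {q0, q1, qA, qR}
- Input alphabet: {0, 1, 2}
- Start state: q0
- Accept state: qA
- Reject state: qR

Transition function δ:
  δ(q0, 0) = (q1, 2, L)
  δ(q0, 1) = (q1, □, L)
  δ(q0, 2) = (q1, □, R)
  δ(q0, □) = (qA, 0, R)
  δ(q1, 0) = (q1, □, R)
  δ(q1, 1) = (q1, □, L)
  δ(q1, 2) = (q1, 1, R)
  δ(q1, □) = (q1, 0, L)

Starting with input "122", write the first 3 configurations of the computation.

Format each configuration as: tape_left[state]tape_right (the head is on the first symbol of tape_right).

Transitions applied:
Step 1: δ(q0, 1) = (q1, □, L)
Step 2: δ(q1, □) = (q1, 0, L)

The first 3 configurations are:
[q0]122 ⊢ [q1]□□22 ⊢ [q1]□0□22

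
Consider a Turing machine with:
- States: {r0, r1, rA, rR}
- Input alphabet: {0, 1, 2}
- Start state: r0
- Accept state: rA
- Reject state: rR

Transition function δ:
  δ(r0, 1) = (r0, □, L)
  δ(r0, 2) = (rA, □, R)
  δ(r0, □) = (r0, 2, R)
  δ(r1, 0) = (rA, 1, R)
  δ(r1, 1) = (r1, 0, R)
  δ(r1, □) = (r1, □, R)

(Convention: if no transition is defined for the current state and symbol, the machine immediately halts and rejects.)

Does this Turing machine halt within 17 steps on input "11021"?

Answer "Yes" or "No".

Execution trace:
Initial: [r0]11021
Step 1: δ(r0, 1) = (r0, □, L) → [r0]□□1021
Step 2: δ(r0, □) = (r0, 2, R) → 2[r0]□1021
Step 3: δ(r0, □) = (r0, 2, R) → 22[r0]1021
Step 4: δ(r0, 1) = (r0, □, L) → 2[r0]2□021
Step 5: δ(r0, 2) = (rA, □, R) → 2□[rA]□021

The machine reaches the accept state rA and halts.
The machine halted after 5 steps (within the 17-step bound).

Answer: Yes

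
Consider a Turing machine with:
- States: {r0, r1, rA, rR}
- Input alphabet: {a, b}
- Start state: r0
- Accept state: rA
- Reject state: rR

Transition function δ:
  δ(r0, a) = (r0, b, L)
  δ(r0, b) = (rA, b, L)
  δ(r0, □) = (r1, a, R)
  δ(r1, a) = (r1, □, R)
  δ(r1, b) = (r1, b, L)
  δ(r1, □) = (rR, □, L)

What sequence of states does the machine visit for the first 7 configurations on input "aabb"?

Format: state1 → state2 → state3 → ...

Execution trace:
Initial: [r0]aabb
Step 1: δ(r0, a) = (r0, b, L) → [r0]□babb
Step 2: δ(r0, □) = (r1, a, R) → a[r1]babb
Step 3: δ(r1, b) = (r1, b, L) → [r1]ababb
Step 4: δ(r1, a) = (r1, □, R) → □[r1]babb
Step 5: δ(r1, b) = (r1, b, L) → [r1]□babb
Step 6: δ(r1, □) = (rR, □, L) → [rR]□□babb

The machine reaches the reject state rR and halts.

State sequence: r0 → r0 → r1 → r1 → r1 → r1 → rR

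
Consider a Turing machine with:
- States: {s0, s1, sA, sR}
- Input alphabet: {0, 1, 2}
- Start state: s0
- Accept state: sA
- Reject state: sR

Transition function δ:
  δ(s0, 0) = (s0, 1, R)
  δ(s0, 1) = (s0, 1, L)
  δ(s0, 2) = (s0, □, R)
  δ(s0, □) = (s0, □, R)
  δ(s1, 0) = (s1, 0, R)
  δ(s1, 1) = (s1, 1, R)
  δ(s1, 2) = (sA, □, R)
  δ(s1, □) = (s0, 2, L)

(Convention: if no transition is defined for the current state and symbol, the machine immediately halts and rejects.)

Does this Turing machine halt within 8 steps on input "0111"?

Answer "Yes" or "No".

Execution trace:
Initial: [s0]0111
Step 1: δ(s0, 0) = (s0, 1, R) → 1[s0]111
Step 2: δ(s0, 1) = (s0, 1, L) → [s0]1111
Step 3: δ(s0, 1) = (s0, 1, L) → [s0]□1111
Step 4: δ(s0, □) = (s0, □, R) → □[s0]1111
Step 5: δ(s0, 1) = (s0, 1, L) → [s0]□1111
Step 6: δ(s0, □) = (s0, □, R) → □[s0]1111
Step 7: δ(s0, 1) = (s0, 1, L) → [s0]□1111
Step 8: δ(s0, □) = (s0, □, R) → □[s0]1111

The machine has not reached a halting state after 8 steps.
The machine did not halt within the 8-step bound.

Answer: No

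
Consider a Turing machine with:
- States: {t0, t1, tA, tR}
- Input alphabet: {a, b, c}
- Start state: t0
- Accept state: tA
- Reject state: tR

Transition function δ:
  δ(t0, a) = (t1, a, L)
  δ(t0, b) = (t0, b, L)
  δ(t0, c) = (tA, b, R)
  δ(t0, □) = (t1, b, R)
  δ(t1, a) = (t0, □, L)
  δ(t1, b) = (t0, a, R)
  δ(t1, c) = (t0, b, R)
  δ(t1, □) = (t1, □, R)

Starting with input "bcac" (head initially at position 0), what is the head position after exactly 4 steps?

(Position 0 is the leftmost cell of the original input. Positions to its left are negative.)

Execution trace (head position shown):
Step 0: [t0]bcac  (head at position 0)
Step 1: move left → [t0]□bcac  (head at position -1)
Step 2: move right → b[t1]bcac  (head at position 0)
Step 3: move right → ba[t0]cac  (head at position 1)
Step 4: move right → bab[tA]ac  (head at position 2)

After 4 steps, the head is at position 2.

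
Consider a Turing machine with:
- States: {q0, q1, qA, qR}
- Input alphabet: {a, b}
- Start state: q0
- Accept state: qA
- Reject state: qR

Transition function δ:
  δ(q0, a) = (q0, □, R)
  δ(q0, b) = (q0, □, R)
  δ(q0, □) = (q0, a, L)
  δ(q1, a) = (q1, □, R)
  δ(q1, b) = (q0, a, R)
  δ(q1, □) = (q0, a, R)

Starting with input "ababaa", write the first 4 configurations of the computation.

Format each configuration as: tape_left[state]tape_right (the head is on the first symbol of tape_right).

Transitions applied:
Step 1: δ(q0, a) = (q0, □, R)
Step 2: δ(q0, b) = (q0, □, R)
Step 3: δ(q0, a) = (q0, □, R)

The first 4 configurations are:
[q0]ababaa ⊢ □[q0]babaa ⊢ □□[q0]abaa ⊢ □□□[q0]baa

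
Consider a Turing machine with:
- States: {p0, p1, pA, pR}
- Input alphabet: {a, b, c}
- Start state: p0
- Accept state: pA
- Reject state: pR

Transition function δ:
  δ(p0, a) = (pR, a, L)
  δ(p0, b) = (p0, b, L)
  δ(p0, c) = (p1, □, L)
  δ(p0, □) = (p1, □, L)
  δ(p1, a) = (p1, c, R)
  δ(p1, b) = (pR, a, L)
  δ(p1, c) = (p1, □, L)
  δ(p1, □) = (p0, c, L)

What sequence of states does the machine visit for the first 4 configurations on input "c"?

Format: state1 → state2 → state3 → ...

Execution trace:
Initial: [p0]c
Step 1: δ(p0, c) = (p1, □, L) → [p1]□□
Step 2: δ(p1, □) = (p0, c, L) → [p0]□c□
Step 3: δ(p0, □) = (p1, □, L) → [p1]□□c□

State sequence: p0 → p1 → p0 → p1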